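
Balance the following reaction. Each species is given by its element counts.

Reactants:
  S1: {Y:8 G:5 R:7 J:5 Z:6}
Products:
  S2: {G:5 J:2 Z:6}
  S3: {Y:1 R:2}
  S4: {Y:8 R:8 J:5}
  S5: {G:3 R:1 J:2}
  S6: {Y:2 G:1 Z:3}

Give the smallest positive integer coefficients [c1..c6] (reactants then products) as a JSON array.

Coefficients: [5, 2, 4, 3, 3, 6]

Y: 5·8 = 40 | 2·0+4·1+3·8+3·0+6·2 = 40
G: 5·5 = 25 | 2·5+4·0+3·0+3·3+6·1 = 25
R: 5·7 = 35 | 2·0+4·2+3·8+3·1+6·0 = 35
J: 5·5 = 25 | 2·2+4·0+3·5+3·2+6·0 = 25
Z: 5·6 = 30 | 2·6+4·0+3·0+3·0+6·3 = 30
gcd(5,2,4,3,3,6) = 1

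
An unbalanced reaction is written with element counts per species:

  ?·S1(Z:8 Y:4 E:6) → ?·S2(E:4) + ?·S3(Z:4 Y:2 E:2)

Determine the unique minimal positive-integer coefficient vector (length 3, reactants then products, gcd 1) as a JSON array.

Z: 2·8 = 16 | 1·0+4·4 = 16
Y: 2·4 = 8 | 1·0+4·2 = 8
E: 2·6 = 12 | 1·4+4·2 = 12
gcd(2,1,4) = 1

Coefficients: [2, 1, 4]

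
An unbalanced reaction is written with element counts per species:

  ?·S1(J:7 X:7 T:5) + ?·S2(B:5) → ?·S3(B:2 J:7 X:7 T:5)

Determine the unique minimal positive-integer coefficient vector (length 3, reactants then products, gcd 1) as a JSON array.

B: 5·0+2·5 = 10 | 5·2 = 10
J: 5·7+2·0 = 35 | 5·7 = 35
X: 5·7+2·0 = 35 | 5·7 = 35
T: 5·5+2·0 = 25 | 5·5 = 25
gcd(5,2,5) = 1

Coefficients: [5, 2, 5]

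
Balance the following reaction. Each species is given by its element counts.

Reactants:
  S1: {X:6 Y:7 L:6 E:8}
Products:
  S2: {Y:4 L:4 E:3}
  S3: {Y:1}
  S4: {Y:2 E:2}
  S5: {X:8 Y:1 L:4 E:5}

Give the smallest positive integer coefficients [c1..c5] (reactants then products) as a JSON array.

X: 4·6 = 24 | 3·0+5·0+4·0+3·8 = 24
Y: 4·7 = 28 | 3·4+5·1+4·2+3·1 = 28
L: 4·6 = 24 | 3·4+5·0+4·0+3·4 = 24
E: 4·8 = 32 | 3·3+5·0+4·2+3·5 = 32
gcd(4,3,5,4,3) = 1

Coefficients: [4, 3, 5, 4, 3]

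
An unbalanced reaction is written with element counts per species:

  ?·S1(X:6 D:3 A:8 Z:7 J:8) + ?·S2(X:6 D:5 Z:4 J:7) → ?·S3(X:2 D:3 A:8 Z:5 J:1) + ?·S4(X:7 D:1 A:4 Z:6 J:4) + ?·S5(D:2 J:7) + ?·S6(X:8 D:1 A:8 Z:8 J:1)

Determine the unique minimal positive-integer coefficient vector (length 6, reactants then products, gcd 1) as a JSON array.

Coefficients: [6, 1, 2, 2, 6, 3]

X: 6·6+1·6 = 42 | 2·2+2·7+6·0+3·8 = 42
D: 6·3+1·5 = 23 | 2·3+2·1+6·2+3·1 = 23
A: 6·8+1·0 = 48 | 2·8+2·4+6·0+3·8 = 48
Z: 6·7+1·4 = 46 | 2·5+2·6+6·0+3·8 = 46
J: 6·8+1·7 = 55 | 2·1+2·4+6·7+3·1 = 55
gcd(6,1,2,2,6,3) = 1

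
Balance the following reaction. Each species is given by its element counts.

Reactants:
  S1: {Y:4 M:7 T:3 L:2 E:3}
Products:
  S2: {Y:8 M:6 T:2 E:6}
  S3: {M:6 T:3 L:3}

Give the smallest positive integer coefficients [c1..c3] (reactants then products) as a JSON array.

Coefficients: [6, 3, 4]

Y: 6·4 = 24 | 3·8+4·0 = 24
M: 6·7 = 42 | 3·6+4·6 = 42
T: 6·3 = 18 | 3·2+4·3 = 18
L: 6·2 = 12 | 3·0+4·3 = 12
E: 6·3 = 18 | 3·6+4·0 = 18
gcd(6,3,4) = 1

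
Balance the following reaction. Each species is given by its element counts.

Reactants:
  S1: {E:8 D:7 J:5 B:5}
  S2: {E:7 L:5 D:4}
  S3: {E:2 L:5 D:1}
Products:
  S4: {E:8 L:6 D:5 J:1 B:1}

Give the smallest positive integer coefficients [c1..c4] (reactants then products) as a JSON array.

Coefficients: [1, 4, 2, 5]

E: 1·8+4·7+2·2 = 40 | 5·8 = 40
L: 1·0+4·5+2·5 = 30 | 5·6 = 30
D: 1·7+4·4+2·1 = 25 | 5·5 = 25
J: 1·5+4·0+2·0 = 5 | 5·1 = 5
B: 1·5+4·0+2·0 = 5 | 5·1 = 5
gcd(1,4,2,5) = 1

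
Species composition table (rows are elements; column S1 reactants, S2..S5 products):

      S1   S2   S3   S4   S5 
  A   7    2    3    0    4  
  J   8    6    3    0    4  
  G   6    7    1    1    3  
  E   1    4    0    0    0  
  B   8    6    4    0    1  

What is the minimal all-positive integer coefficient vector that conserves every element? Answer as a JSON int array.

A: 4·7 = 28 | 1·2+6·3+5·0+2·4 = 28
J: 4·8 = 32 | 1·6+6·3+5·0+2·4 = 32
G: 4·6 = 24 | 1·7+6·1+5·1+2·3 = 24
E: 4·1 = 4 | 1·4+6·0+5·0+2·0 = 4
B: 4·8 = 32 | 1·6+6·4+5·0+2·1 = 32
gcd(4,1,6,5,2) = 1

Coefficients: [4, 1, 6, 5, 2]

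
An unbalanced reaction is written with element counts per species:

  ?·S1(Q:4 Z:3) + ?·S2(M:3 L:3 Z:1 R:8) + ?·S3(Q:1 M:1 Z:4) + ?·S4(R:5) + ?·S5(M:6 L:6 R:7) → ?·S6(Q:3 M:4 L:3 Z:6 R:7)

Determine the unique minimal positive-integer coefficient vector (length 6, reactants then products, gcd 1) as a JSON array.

Q: 2·4+2·0+4·1+1·0+1·0 = 12 | 4·3 = 12
M: 2·0+2·3+4·1+1·0+1·6 = 16 | 4·4 = 16
L: 2·0+2·3+4·0+1·0+1·6 = 12 | 4·3 = 12
Z: 2·3+2·1+4·4+1·0+1·0 = 24 | 4·6 = 24
R: 2·0+2·8+4·0+1·5+1·7 = 28 | 4·7 = 28
gcd(2,2,4,1,1,4) = 1

Coefficients: [2, 2, 4, 1, 1, 4]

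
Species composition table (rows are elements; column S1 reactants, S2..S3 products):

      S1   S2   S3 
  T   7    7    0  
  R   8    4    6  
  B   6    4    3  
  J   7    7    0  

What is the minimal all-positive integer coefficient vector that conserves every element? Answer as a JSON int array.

T: 3·7 = 21 | 3·7+2·0 = 21
R: 3·8 = 24 | 3·4+2·6 = 24
B: 3·6 = 18 | 3·4+2·3 = 18
J: 3·7 = 21 | 3·7+2·0 = 21
gcd(3,3,2) = 1

Coefficients: [3, 3, 2]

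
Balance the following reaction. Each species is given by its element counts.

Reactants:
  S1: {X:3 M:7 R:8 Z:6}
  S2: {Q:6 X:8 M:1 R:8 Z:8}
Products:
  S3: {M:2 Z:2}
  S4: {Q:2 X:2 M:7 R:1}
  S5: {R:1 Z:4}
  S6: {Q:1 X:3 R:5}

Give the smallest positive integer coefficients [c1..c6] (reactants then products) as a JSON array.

Q: 2·0+1·6 = 6 | 4·0+1·2+3·0+4·1 = 6
X: 2·3+1·8 = 14 | 4·0+1·2+3·0+4·3 = 14
M: 2·7+1·1 = 15 | 4·2+1·7+3·0+4·0 = 15
R: 2·8+1·8 = 24 | 4·0+1·1+3·1+4·5 = 24
Z: 2·6+1·8 = 20 | 4·2+1·0+3·4+4·0 = 20
gcd(2,1,4,1,3,4) = 1

Coefficients: [2, 1, 4, 1, 3, 4]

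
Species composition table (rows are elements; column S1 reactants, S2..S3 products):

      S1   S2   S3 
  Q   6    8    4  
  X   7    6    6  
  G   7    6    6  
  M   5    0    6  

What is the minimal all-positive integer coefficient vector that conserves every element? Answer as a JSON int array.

Q: 6·6 = 36 | 2·8+5·4 = 36
X: 6·7 = 42 | 2·6+5·6 = 42
G: 6·7 = 42 | 2·6+5·6 = 42
M: 6·5 = 30 | 2·0+5·6 = 30
gcd(6,2,5) = 1

Coefficients: [6, 2, 5]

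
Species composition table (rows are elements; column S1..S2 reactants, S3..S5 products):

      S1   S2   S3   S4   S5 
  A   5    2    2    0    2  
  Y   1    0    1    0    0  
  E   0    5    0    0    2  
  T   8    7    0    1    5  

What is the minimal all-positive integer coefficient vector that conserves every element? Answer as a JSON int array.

A: 2·5+2·2 = 14 | 2·2+5·0+5·2 = 14
Y: 2·1+2·0 = 2 | 2·1+5·0+5·0 = 2
E: 2·0+2·5 = 10 | 2·0+5·0+5·2 = 10
T: 2·8+2·7 = 30 | 2·0+5·1+5·5 = 30
gcd(2,2,2,5,5) = 1

Coefficients: [2, 2, 2, 5, 5]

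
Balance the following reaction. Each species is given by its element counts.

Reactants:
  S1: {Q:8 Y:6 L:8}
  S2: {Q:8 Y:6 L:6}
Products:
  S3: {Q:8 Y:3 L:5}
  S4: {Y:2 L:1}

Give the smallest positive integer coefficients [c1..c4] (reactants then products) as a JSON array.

Q: 1·8+3·8 = 32 | 4·8+6·0 = 32
Y: 1·6+3·6 = 24 | 4·3+6·2 = 24
L: 1·8+3·6 = 26 | 4·5+6·1 = 26
gcd(1,3,4,6) = 1

Coefficients: [1, 3, 4, 6]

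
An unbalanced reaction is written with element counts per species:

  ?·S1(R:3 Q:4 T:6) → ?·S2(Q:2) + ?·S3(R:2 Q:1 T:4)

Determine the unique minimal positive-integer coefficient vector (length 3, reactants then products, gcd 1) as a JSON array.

R: 4·3 = 12 | 5·0+6·2 = 12
Q: 4·4 = 16 | 5·2+6·1 = 16
T: 4·6 = 24 | 5·0+6·4 = 24
gcd(4,5,6) = 1

Coefficients: [4, 5, 6]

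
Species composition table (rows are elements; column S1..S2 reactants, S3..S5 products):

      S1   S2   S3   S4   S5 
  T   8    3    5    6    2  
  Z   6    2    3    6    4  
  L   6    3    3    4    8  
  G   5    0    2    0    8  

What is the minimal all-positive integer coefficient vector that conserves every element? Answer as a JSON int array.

T: 4·8+2·3 = 38 | 6·5+1·6+1·2 = 38
Z: 4·6+2·2 = 28 | 6·3+1·6+1·4 = 28
L: 4·6+2·3 = 30 | 6·3+1·4+1·8 = 30
G: 4·5+2·0 = 20 | 6·2+1·0+1·8 = 20
gcd(4,2,6,1,1) = 1

Coefficients: [4, 2, 6, 1, 1]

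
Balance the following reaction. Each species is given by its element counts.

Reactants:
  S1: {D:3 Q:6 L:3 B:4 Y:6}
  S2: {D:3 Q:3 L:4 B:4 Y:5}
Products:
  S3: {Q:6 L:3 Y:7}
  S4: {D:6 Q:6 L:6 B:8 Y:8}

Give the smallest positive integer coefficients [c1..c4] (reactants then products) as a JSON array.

D: 4·3+6·3 = 30 | 2·0+5·6 = 30
Q: 4·6+6·3 = 42 | 2·6+5·6 = 42
L: 4·3+6·4 = 36 | 2·3+5·6 = 36
B: 4·4+6·4 = 40 | 2·0+5·8 = 40
Y: 4·6+6·5 = 54 | 2·7+5·8 = 54
gcd(4,6,2,5) = 1

Coefficients: [4, 6, 2, 5]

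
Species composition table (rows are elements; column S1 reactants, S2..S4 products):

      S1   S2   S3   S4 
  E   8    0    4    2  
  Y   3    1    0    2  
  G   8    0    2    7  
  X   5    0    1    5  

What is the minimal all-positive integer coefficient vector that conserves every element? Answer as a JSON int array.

E: 3·8 = 24 | 5·0+5·4+2·2 = 24
Y: 3·3 = 9 | 5·1+5·0+2·2 = 9
G: 3·8 = 24 | 5·0+5·2+2·7 = 24
X: 3·5 = 15 | 5·0+5·1+2·5 = 15
gcd(3,5,5,2) = 1

Coefficients: [3, 5, 5, 2]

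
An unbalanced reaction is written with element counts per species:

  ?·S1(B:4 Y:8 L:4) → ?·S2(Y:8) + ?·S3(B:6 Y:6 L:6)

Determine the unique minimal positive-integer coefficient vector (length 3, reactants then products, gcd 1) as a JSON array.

Coefficients: [6, 3, 4]

B: 6·4 = 24 | 3·0+4·6 = 24
Y: 6·8 = 48 | 3·8+4·6 = 48
L: 6·4 = 24 | 3·0+4·6 = 24
gcd(6,3,4) = 1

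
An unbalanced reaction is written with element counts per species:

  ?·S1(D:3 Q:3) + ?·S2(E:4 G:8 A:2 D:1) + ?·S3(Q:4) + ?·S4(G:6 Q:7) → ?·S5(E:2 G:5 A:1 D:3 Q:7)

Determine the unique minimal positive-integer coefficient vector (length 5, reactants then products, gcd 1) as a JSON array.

E: 5·0+3·4+5·0+1·0 = 12 | 6·2 = 12
G: 5·0+3·8+5·0+1·6 = 30 | 6·5 = 30
A: 5·0+3·2+5·0+1·0 = 6 | 6·1 = 6
D: 5·3+3·1+5·0+1·0 = 18 | 6·3 = 18
Q: 5·3+3·0+5·4+1·7 = 42 | 6·7 = 42
gcd(5,3,5,1,6) = 1

Coefficients: [5, 3, 5, 1, 6]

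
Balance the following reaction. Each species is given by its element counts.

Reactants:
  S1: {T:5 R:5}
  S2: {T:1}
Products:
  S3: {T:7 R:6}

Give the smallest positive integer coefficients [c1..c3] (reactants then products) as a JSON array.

Coefficients: [6, 5, 5]

T: 6·5+5·1 = 35 | 5·7 = 35
R: 6·5+5·0 = 30 | 5·6 = 30
gcd(6,5,5) = 1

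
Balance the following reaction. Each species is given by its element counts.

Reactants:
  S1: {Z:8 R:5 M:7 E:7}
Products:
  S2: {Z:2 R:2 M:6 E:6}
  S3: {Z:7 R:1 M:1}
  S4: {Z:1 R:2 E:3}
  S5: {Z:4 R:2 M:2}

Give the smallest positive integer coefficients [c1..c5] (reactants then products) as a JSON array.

Z: 6·8 = 48 | 5·2+2·7+4·1+5·4 = 48
R: 6·5 = 30 | 5·2+2·1+4·2+5·2 = 30
M: 6·7 = 42 | 5·6+2·1+4·0+5·2 = 42
E: 6·7 = 42 | 5·6+2·0+4·3+5·0 = 42
gcd(6,5,2,4,5) = 1

Coefficients: [6, 5, 2, 4, 5]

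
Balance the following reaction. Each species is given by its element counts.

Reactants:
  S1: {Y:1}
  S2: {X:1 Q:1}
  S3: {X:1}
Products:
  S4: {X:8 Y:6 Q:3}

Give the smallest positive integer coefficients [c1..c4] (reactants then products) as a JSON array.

Coefficients: [6, 3, 5, 1]

X: 6·0+3·1+5·1 = 8 | 1·8 = 8
Y: 6·1+3·0+5·0 = 6 | 1·6 = 6
Q: 6·0+3·1+5·0 = 3 | 1·3 = 3
gcd(6,3,5,1) = 1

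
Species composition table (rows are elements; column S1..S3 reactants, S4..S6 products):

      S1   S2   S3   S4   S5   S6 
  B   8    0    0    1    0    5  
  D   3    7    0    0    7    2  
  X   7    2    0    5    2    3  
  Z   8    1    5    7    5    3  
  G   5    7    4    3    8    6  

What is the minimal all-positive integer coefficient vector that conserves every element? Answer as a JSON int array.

B: 2·8+5·0+4·0 = 16 | 1·1+5·0+3·5 = 16
D: 2·3+5·7+4·0 = 41 | 1·0+5·7+3·2 = 41
X: 2·7+5·2+4·0 = 24 | 1·5+5·2+3·3 = 24
Z: 2·8+5·1+4·5 = 41 | 1·7+5·5+3·3 = 41
G: 2·5+5·7+4·4 = 61 | 1·3+5·8+3·6 = 61
gcd(2,5,4,1,5,3) = 1

Coefficients: [2, 5, 4, 1, 5, 3]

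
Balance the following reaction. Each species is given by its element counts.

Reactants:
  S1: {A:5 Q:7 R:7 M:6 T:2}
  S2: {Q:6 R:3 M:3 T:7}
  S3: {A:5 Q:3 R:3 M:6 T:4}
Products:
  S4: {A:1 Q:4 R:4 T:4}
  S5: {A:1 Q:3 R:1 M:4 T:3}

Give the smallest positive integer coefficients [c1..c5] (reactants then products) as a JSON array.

Coefficients: [1, 4, 1, 4, 6]

A: 1·5+4·0+1·5 = 10 | 4·1+6·1 = 10
Q: 1·7+4·6+1·3 = 34 | 4·4+6·3 = 34
R: 1·7+4·3+1·3 = 22 | 4·4+6·1 = 22
M: 1·6+4·3+1·6 = 24 | 4·0+6·4 = 24
T: 1·2+4·7+1·4 = 34 | 4·4+6·3 = 34
gcd(1,4,1,4,6) = 1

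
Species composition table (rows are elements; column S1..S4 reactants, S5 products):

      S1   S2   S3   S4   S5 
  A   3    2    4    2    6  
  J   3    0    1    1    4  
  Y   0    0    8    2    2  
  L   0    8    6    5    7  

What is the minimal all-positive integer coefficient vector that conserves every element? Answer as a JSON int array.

Coefficients: [6, 3, 1, 1, 5]

A: 6·3+3·2+1·4+1·2 = 30 | 5·6 = 30
J: 6·3+3·0+1·1+1·1 = 20 | 5·4 = 20
Y: 6·0+3·0+1·8+1·2 = 10 | 5·2 = 10
L: 6·0+3·8+1·6+1·5 = 35 | 5·7 = 35
gcd(6,3,1,1,5) = 1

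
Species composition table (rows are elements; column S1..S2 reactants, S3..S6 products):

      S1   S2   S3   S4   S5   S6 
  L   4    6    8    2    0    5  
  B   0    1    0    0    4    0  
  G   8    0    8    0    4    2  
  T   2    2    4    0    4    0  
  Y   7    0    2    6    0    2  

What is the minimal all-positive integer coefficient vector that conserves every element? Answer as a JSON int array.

Coefficients: [4, 4, 3, 3, 1, 2]

L: 4·4+4·6 = 40 | 3·8+3·2+1·0+2·5 = 40
B: 4·0+4·1 = 4 | 3·0+3·0+1·4+2·0 = 4
G: 4·8+4·0 = 32 | 3·8+3·0+1·4+2·2 = 32
T: 4·2+4·2 = 16 | 3·4+3·0+1·4+2·0 = 16
Y: 4·7+4·0 = 28 | 3·2+3·6+1·0+2·2 = 28
gcd(4,4,3,3,1,2) = 1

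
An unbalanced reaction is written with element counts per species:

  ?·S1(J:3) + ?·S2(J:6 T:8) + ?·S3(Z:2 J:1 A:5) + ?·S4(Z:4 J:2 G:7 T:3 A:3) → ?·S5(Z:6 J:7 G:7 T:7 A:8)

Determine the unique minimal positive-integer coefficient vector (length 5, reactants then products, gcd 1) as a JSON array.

Z: 2·0+3·0+6·2+6·4 = 36 | 6·6 = 36
J: 2·3+3·6+6·1+6·2 = 42 | 6·7 = 42
G: 2·0+3·0+6·0+6·7 = 42 | 6·7 = 42
T: 2·0+3·8+6·0+6·3 = 42 | 6·7 = 42
A: 2·0+3·0+6·5+6·3 = 48 | 6·8 = 48
gcd(2,3,6,6,6) = 1

Coefficients: [2, 3, 6, 6, 6]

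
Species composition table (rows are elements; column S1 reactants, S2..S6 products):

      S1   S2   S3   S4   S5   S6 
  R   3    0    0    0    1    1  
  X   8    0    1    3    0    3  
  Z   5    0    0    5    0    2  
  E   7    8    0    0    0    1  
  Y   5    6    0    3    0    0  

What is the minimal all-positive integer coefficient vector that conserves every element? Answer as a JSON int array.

R: 3·3 = 9 | 2·0+6·0+1·0+4·1+5·1 = 9
X: 3·8 = 24 | 2·0+6·1+1·3+4·0+5·3 = 24
Z: 3·5 = 15 | 2·0+6·0+1·5+4·0+5·2 = 15
E: 3·7 = 21 | 2·8+6·0+1·0+4·0+5·1 = 21
Y: 3·5 = 15 | 2·6+6·0+1·3+4·0+5·0 = 15
gcd(3,2,6,1,4,5) = 1

Coefficients: [3, 2, 6, 1, 4, 5]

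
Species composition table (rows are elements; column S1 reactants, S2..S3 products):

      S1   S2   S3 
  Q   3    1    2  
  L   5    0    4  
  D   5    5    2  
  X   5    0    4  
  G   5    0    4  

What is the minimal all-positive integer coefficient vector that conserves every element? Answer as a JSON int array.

Q: 4·3 = 12 | 2·1+5·2 = 12
L: 4·5 = 20 | 2·0+5·4 = 20
D: 4·5 = 20 | 2·5+5·2 = 20
X: 4·5 = 20 | 2·0+5·4 = 20
G: 4·5 = 20 | 2·0+5·4 = 20
gcd(4,2,5) = 1

Coefficients: [4, 2, 5]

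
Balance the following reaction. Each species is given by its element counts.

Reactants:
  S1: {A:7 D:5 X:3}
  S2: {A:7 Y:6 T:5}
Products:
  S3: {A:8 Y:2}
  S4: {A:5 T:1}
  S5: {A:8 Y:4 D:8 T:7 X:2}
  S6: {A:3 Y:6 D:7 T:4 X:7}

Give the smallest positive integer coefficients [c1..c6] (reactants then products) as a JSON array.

A: 6·7+5·7 = 77 | 5·8+3·5+2·8+2·3 = 77
Y: 6·0+5·6 = 30 | 5·2+3·0+2·4+2·6 = 30
D: 6·5+5·0 = 30 | 5·0+3·0+2·8+2·7 = 30
T: 6·0+5·5 = 25 | 5·0+3·1+2·7+2·4 = 25
X: 6·3+5·0 = 18 | 5·0+3·0+2·2+2·7 = 18
gcd(6,5,5,3,2,2) = 1

Coefficients: [6, 5, 5, 3, 2, 2]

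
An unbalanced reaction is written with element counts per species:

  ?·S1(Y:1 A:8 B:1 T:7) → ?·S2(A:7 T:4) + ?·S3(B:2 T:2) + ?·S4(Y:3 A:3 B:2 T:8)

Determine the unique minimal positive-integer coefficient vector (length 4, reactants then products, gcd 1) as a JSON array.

Coefficients: [6, 6, 1, 2]

Y: 6·1 = 6 | 6·0+1·0+2·3 = 6
A: 6·8 = 48 | 6·7+1·0+2·3 = 48
B: 6·1 = 6 | 6·0+1·2+2·2 = 6
T: 6·7 = 42 | 6·4+1·2+2·8 = 42
gcd(6,6,1,2) = 1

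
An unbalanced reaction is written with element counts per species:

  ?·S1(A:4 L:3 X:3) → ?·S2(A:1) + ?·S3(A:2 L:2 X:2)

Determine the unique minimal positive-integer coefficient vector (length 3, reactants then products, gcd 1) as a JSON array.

A: 2·4 = 8 | 2·1+3·2 = 8
L: 2·3 = 6 | 2·0+3·2 = 6
X: 2·3 = 6 | 2·0+3·2 = 6
gcd(2,2,3) = 1

Coefficients: [2, 2, 3]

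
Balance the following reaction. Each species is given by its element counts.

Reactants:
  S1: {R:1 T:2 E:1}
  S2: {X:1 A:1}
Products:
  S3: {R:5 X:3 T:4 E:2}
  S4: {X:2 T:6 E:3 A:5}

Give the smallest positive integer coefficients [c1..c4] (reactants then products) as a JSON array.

R: 5·1+5·0 = 5 | 1·5+1·0 = 5
X: 5·0+5·1 = 5 | 1·3+1·2 = 5
T: 5·2+5·0 = 10 | 1·4+1·6 = 10
E: 5·1+5·0 = 5 | 1·2+1·3 = 5
A: 5·0+5·1 = 5 | 1·0+1·5 = 5
gcd(5,5,1,1) = 1

Coefficients: [5, 5, 1, 1]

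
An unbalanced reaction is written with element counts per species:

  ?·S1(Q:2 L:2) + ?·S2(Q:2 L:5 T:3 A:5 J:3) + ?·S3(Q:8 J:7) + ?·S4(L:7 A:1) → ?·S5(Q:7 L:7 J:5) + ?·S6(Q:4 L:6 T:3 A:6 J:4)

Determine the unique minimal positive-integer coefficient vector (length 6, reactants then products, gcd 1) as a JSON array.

Q: 6·2+5·2+5·8+5·0 = 62 | 6·7+5·4 = 62
L: 6·2+5·5+5·0+5·7 = 72 | 6·7+5·6 = 72
T: 6·0+5·3+5·0+5·0 = 15 | 6·0+5·3 = 15
A: 6·0+5·5+5·0+5·1 = 30 | 6·0+5·6 = 30
J: 6·0+5·3+5·7+5·0 = 50 | 6·5+5·4 = 50
gcd(6,5,5,5,6,5) = 1

Coefficients: [6, 5, 5, 5, 6, 5]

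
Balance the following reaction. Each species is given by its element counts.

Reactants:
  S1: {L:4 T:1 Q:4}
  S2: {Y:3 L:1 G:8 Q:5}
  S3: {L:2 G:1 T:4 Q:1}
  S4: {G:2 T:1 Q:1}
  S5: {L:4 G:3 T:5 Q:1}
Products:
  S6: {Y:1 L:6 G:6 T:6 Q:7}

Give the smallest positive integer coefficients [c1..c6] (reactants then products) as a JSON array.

Y: 5·0+2·3+5·0+6·0+1·0 = 6 | 6·1 = 6
L: 5·4+2·1+5·2+6·0+1·4 = 36 | 6·6 = 36
G: 5·0+2·8+5·1+6·2+1·3 = 36 | 6·6 = 36
T: 5·1+2·0+5·4+6·1+1·5 = 36 | 6·6 = 36
Q: 5·4+2·5+5·1+6·1+1·1 = 42 | 6·7 = 42
gcd(5,2,5,6,1,6) = 1

Coefficients: [5, 2, 5, 6, 1, 6]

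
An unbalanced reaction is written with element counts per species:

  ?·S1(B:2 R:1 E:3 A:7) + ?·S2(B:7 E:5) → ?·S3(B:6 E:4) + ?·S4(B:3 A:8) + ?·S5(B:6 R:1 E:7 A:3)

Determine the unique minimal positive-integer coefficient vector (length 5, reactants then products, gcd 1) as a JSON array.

B: 4·2+4·7 = 36 | 1·6+2·3+4·6 = 36
R: 4·1+4·0 = 4 | 1·0+2·0+4·1 = 4
E: 4·3+4·5 = 32 | 1·4+2·0+4·7 = 32
A: 4·7+4·0 = 28 | 1·0+2·8+4·3 = 28
gcd(4,4,1,2,4) = 1

Coefficients: [4, 4, 1, 2, 4]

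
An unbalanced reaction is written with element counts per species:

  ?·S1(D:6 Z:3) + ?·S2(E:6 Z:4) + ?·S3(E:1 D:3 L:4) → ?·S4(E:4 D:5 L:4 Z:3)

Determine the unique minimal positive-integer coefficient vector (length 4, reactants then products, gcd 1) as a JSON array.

Coefficients: [2, 3, 6, 6]

E: 2·0+3·6+6·1 = 24 | 6·4 = 24
D: 2·6+3·0+6·3 = 30 | 6·5 = 30
L: 2·0+3·0+6·4 = 24 | 6·4 = 24
Z: 2·3+3·4+6·0 = 18 | 6·3 = 18
gcd(2,3,6,6) = 1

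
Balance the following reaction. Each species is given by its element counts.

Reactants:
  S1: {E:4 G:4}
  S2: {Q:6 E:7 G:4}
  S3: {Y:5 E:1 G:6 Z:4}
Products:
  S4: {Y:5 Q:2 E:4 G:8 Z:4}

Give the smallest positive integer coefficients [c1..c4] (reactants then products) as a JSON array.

Y: 1·0+2·0+6·5 = 30 | 6·5 = 30
Q: 1·0+2·6+6·0 = 12 | 6·2 = 12
E: 1·4+2·7+6·1 = 24 | 6·4 = 24
G: 1·4+2·4+6·6 = 48 | 6·8 = 48
Z: 1·0+2·0+6·4 = 24 | 6·4 = 24
gcd(1,2,6,6) = 1

Coefficients: [1, 2, 6, 6]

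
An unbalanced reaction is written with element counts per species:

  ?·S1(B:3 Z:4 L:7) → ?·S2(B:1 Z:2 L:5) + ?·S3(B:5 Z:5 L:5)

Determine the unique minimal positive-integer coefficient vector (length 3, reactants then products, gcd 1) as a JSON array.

Coefficients: [5, 5, 2]

B: 5·3 = 15 | 5·1+2·5 = 15
Z: 5·4 = 20 | 5·2+2·5 = 20
L: 5·7 = 35 | 5·5+2·5 = 35
gcd(5,5,2) = 1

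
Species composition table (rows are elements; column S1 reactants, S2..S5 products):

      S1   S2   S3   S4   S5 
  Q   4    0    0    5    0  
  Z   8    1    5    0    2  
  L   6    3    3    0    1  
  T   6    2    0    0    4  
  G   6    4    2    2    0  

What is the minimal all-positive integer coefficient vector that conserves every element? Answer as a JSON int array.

Q: 5·4 = 20 | 3·0+5·0+4·5+6·0 = 20
Z: 5·8 = 40 | 3·1+5·5+4·0+6·2 = 40
L: 5·6 = 30 | 3·3+5·3+4·0+6·1 = 30
T: 5·6 = 30 | 3·2+5·0+4·0+6·4 = 30
G: 5·6 = 30 | 3·4+5·2+4·2+6·0 = 30
gcd(5,3,5,4,6) = 1

Coefficients: [5, 3, 5, 4, 6]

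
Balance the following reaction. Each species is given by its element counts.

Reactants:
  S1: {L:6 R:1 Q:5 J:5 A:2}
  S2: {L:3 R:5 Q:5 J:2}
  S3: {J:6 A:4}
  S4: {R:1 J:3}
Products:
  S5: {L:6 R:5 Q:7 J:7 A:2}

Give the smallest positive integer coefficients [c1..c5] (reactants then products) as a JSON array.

Coefficients: [3, 4, 1, 2, 5]

L: 3·6+4·3+1·0+2·0 = 30 | 5·6 = 30
R: 3·1+4·5+1·0+2·1 = 25 | 5·5 = 25
Q: 3·5+4·5+1·0+2·0 = 35 | 5·7 = 35
J: 3·5+4·2+1·6+2·3 = 35 | 5·7 = 35
A: 3·2+4·0+1·4+2·0 = 10 | 5·2 = 10
gcd(3,4,1,2,5) = 1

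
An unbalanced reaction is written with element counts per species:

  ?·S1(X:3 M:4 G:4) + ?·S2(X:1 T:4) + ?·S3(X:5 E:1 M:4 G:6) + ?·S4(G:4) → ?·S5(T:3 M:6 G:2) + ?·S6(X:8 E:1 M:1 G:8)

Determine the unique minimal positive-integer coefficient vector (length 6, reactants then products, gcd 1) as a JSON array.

X: 3·3+3·1+4·5+1·0 = 32 | 4·0+4·8 = 32
E: 3·0+3·0+4·1+1·0 = 4 | 4·0+4·1 = 4
T: 3·0+3·4+4·0+1·0 = 12 | 4·3+4·0 = 12
M: 3·4+3·0+4·4+1·0 = 28 | 4·6+4·1 = 28
G: 3·4+3·0+4·6+1·4 = 40 | 4·2+4·8 = 40
gcd(3,3,4,1,4,4) = 1

Coefficients: [3, 3, 4, 1, 4, 4]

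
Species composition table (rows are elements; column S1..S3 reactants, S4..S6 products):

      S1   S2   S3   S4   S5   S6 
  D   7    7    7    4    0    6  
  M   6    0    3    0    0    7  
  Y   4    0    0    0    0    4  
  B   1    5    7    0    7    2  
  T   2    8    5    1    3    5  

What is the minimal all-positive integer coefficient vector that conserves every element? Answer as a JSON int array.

D: 3·7+2·7+1·7 = 42 | 6·4+2·0+3·6 = 42
M: 3·6+2·0+1·3 = 21 | 6·0+2·0+3·7 = 21
Y: 3·4+2·0+1·0 = 12 | 6·0+2·0+3·4 = 12
B: 3·1+2·5+1·7 = 20 | 6·0+2·7+3·2 = 20
T: 3·2+2·8+1·5 = 27 | 6·1+2·3+3·5 = 27
gcd(3,2,1,6,2,3) = 1

Coefficients: [3, 2, 1, 6, 2, 3]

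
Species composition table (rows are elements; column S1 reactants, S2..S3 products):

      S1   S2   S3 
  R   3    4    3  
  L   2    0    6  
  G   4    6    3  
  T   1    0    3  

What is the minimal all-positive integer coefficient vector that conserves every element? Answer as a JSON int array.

Coefficients: [6, 3, 2]

R: 6·3 = 18 | 3·4+2·3 = 18
L: 6·2 = 12 | 3·0+2·6 = 12
G: 6·4 = 24 | 3·6+2·3 = 24
T: 6·1 = 6 | 3·0+2·3 = 6
gcd(6,3,2) = 1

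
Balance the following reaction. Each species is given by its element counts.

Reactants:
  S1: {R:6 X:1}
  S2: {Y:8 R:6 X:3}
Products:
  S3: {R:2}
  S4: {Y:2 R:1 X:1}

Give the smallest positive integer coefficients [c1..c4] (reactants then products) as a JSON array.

Y: 1·0+1·8 = 8 | 4·0+4·2 = 8
R: 1·6+1·6 = 12 | 4·2+4·1 = 12
X: 1·1+1·3 = 4 | 4·0+4·1 = 4
gcd(1,1,4,4) = 1

Coefficients: [1, 1, 4, 4]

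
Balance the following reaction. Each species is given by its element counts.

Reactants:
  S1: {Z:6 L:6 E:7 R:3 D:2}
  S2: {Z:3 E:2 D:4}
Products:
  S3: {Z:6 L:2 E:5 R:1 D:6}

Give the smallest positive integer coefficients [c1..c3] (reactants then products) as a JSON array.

Z: 1·6+4·3 = 18 | 3·6 = 18
L: 1·6+4·0 = 6 | 3·2 = 6
E: 1·7+4·2 = 15 | 3·5 = 15
R: 1·3+4·0 = 3 | 3·1 = 3
D: 1·2+4·4 = 18 | 3·6 = 18
gcd(1,4,3) = 1

Coefficients: [1, 4, 3]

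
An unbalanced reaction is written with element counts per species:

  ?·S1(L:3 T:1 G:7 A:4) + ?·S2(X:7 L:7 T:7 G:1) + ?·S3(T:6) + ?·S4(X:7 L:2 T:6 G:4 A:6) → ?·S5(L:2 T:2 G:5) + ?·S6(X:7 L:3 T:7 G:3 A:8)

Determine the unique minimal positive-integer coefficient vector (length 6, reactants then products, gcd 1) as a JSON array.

Coefficients: [4, 1, 2, 4, 6, 5]

X: 4·0+1·7+2·0+4·7 = 35 | 6·0+5·7 = 35
L: 4·3+1·7+2·0+4·2 = 27 | 6·2+5·3 = 27
T: 4·1+1·7+2·6+4·6 = 47 | 6·2+5·7 = 47
G: 4·7+1·1+2·0+4·4 = 45 | 6·5+5·3 = 45
A: 4·4+1·0+2·0+4·6 = 40 | 6·0+5·8 = 40
gcd(4,1,2,4,6,5) = 1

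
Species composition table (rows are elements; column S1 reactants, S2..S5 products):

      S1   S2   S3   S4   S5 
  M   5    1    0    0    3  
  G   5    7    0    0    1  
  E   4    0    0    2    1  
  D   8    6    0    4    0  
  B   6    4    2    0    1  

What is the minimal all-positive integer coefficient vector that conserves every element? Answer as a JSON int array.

M: 4·5 = 20 | 2·1+5·0+5·0+6·3 = 20
G: 4·5 = 20 | 2·7+5·0+5·0+6·1 = 20
E: 4·4 = 16 | 2·0+5·0+5·2+6·1 = 16
D: 4·8 = 32 | 2·6+5·0+5·4+6·0 = 32
B: 4·6 = 24 | 2·4+5·2+5·0+6·1 = 24
gcd(4,2,5,5,6) = 1

Coefficients: [4, 2, 5, 5, 6]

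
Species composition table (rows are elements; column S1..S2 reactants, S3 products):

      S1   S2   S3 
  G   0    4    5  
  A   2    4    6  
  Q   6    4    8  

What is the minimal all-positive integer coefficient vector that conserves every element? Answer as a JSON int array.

Coefficients: [2, 5, 4]

G: 2·0+5·4 = 20 | 4·5 = 20
A: 2·2+5·4 = 24 | 4·6 = 24
Q: 2·6+5·4 = 32 | 4·8 = 32
gcd(2,5,4) = 1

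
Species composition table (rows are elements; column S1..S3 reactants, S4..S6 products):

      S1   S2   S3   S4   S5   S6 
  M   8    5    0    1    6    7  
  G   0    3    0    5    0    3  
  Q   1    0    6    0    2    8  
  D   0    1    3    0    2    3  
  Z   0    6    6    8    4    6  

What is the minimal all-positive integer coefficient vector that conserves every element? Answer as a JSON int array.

M: 2·8+6·5+3·0 = 46 | 3·1+6·6+1·7 = 46
G: 2·0+6·3+3·0 = 18 | 3·5+6·0+1·3 = 18
Q: 2·1+6·0+3·6 = 20 | 3·0+6·2+1·8 = 20
D: 2·0+6·1+3·3 = 15 | 3·0+6·2+1·3 = 15
Z: 2·0+6·6+3·6 = 54 | 3·8+6·4+1·6 = 54
gcd(2,6,3,3,6,1) = 1

Coefficients: [2, 6, 3, 3, 6, 1]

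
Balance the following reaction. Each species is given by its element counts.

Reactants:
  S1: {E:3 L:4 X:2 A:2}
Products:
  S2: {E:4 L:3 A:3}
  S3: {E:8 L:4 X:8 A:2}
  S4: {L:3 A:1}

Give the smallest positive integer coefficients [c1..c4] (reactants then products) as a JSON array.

E: 4·3 = 12 | 1·4+1·8+3·0 = 12
L: 4·4 = 16 | 1·3+1·4+3·3 = 16
X: 4·2 = 8 | 1·0+1·8+3·0 = 8
A: 4·2 = 8 | 1·3+1·2+3·1 = 8
gcd(4,1,1,3) = 1

Coefficients: [4, 1, 1, 3]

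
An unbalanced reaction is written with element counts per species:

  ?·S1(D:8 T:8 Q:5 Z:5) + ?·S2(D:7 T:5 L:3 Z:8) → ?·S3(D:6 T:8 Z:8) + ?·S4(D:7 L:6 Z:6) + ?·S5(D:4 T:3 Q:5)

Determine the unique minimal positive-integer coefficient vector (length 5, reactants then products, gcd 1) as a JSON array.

D: 4·8+4·7 = 60 | 5·6+2·7+4·4 = 60
T: 4·8+4·5 = 52 | 5·8+2·0+4·3 = 52
Q: 4·5+4·0 = 20 | 5·0+2·0+4·5 = 20
L: 4·0+4·3 = 12 | 5·0+2·6+4·0 = 12
Z: 4·5+4·8 = 52 | 5·8+2·6+4·0 = 52
gcd(4,4,5,2,4) = 1

Coefficients: [4, 4, 5, 2, 4]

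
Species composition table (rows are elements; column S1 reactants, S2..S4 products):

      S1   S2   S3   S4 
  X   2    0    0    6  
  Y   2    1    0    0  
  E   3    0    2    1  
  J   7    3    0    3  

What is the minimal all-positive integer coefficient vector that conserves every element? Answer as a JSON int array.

X: 3·2 = 6 | 6·0+4·0+1·6 = 6
Y: 3·2 = 6 | 6·1+4·0+1·0 = 6
E: 3·3 = 9 | 6·0+4·2+1·1 = 9
J: 3·7 = 21 | 6·3+4·0+1·3 = 21
gcd(3,6,4,1) = 1

Coefficients: [3, 6, 4, 1]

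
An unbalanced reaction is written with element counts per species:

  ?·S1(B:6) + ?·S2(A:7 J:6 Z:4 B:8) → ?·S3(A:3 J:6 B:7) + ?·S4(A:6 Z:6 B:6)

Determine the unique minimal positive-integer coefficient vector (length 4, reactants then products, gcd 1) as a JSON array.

Coefficients: [3, 6, 6, 4]

A: 3·0+6·7 = 42 | 6·3+4·6 = 42
J: 3·0+6·6 = 36 | 6·6+4·0 = 36
Z: 3·0+6·4 = 24 | 6·0+4·6 = 24
B: 3·6+6·8 = 66 | 6·7+4·6 = 66
gcd(3,6,6,4) = 1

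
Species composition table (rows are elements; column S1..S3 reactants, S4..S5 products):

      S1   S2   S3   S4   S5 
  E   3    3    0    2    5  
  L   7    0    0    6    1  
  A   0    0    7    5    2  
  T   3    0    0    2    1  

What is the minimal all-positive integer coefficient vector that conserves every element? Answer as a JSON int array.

E: 3·3+4·3+3·0 = 21 | 3·2+3·5 = 21
L: 3·7+4·0+3·0 = 21 | 3·6+3·1 = 21
A: 3·0+4·0+3·7 = 21 | 3·5+3·2 = 21
T: 3·3+4·0+3·0 = 9 | 3·2+3·1 = 9
gcd(3,4,3,3,3) = 1

Coefficients: [3, 4, 3, 3, 3]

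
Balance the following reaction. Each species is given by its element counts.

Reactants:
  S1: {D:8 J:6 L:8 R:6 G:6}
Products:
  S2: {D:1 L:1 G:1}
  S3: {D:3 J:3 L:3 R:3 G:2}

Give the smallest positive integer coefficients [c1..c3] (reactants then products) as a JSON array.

D: 1·8 = 8 | 2·1+2·3 = 8
J: 1·6 = 6 | 2·0+2·3 = 6
L: 1·8 = 8 | 2·1+2·3 = 8
R: 1·6 = 6 | 2·0+2·3 = 6
G: 1·6 = 6 | 2·1+2·2 = 6
gcd(1,2,2) = 1

Coefficients: [1, 2, 2]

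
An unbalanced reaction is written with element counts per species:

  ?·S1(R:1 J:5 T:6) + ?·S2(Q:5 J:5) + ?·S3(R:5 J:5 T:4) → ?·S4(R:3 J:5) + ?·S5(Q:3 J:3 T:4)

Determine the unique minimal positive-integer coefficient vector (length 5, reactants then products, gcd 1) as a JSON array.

Coefficients: [2, 3, 2, 4, 5]

R: 2·1+3·0+2·5 = 12 | 4·3+5·0 = 12
Q: 2·0+3·5+2·0 = 15 | 4·0+5·3 = 15
J: 2·5+3·5+2·5 = 35 | 4·5+5·3 = 35
T: 2·6+3·0+2·4 = 20 | 4·0+5·4 = 20
gcd(2,3,2,4,5) = 1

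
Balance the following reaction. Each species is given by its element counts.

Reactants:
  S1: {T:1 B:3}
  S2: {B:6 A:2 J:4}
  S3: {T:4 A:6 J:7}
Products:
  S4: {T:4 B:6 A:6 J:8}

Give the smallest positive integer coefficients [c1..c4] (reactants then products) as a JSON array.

Coefficients: [4, 3, 4, 5]

T: 4·1+3·0+4·4 = 20 | 5·4 = 20
B: 4·3+3·6+4·0 = 30 | 5·6 = 30
A: 4·0+3·2+4·6 = 30 | 5·6 = 30
J: 4·0+3·4+4·7 = 40 | 5·8 = 40
gcd(4,3,4,5) = 1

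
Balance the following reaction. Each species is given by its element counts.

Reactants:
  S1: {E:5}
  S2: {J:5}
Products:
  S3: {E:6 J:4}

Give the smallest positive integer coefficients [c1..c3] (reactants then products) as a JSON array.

E: 6·5+4·0 = 30 | 5·6 = 30
J: 6·0+4·5 = 20 | 5·4 = 20
gcd(6,4,5) = 1

Coefficients: [6, 4, 5]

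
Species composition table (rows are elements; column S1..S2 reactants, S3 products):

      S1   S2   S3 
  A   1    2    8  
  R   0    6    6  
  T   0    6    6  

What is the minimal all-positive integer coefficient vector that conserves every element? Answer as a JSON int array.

Coefficients: [6, 1, 1]

A: 6·1+1·2 = 8 | 1·8 = 8
R: 6·0+1·6 = 6 | 1·6 = 6
T: 6·0+1·6 = 6 | 1·6 = 6
gcd(6,1,1) = 1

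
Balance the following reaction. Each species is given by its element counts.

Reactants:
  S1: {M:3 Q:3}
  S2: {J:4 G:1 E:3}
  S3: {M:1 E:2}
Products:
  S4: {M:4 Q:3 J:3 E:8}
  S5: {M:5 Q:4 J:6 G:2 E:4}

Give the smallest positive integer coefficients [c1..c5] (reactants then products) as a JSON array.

Coefficients: [6, 6, 5, 2, 3]

M: 6·3+6·0+5·1 = 23 | 2·4+3·5 = 23
Q: 6·3+6·0+5·0 = 18 | 2·3+3·4 = 18
J: 6·0+6·4+5·0 = 24 | 2·3+3·6 = 24
G: 6·0+6·1+5·0 = 6 | 2·0+3·2 = 6
E: 6·0+6·3+5·2 = 28 | 2·8+3·4 = 28
gcd(6,6,5,2,3) = 1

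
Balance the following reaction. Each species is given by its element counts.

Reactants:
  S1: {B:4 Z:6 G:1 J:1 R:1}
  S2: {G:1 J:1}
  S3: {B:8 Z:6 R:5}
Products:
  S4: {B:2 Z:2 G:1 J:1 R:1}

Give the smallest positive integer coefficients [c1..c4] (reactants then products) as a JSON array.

B: 1·4+5·0+1·8 = 12 | 6·2 = 12
Z: 1·6+5·0+1·6 = 12 | 6·2 = 12
G: 1·1+5·1+1·0 = 6 | 6·1 = 6
J: 1·1+5·1+1·0 = 6 | 6·1 = 6
R: 1·1+5·0+1·5 = 6 | 6·1 = 6
gcd(1,5,1,6) = 1

Coefficients: [1, 5, 1, 6]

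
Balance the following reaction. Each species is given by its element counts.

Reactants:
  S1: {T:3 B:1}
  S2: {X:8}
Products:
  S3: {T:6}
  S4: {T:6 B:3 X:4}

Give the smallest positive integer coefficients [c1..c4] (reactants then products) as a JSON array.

T: 6·3+1·0 = 18 | 1·6+2·6 = 18
B: 6·1+1·0 = 6 | 1·0+2·3 = 6
X: 6·0+1·8 = 8 | 1·0+2·4 = 8
gcd(6,1,1,2) = 1

Coefficients: [6, 1, 1, 2]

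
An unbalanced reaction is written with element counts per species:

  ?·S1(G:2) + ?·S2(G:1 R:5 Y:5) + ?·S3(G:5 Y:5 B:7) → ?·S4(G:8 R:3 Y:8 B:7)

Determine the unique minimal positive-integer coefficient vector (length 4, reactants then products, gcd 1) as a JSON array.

G: 6·2+3·1+5·5 = 40 | 5·8 = 40
R: 6·0+3·5+5·0 = 15 | 5·3 = 15
Y: 6·0+3·5+5·5 = 40 | 5·8 = 40
B: 6·0+3·0+5·7 = 35 | 5·7 = 35
gcd(6,3,5,5) = 1

Coefficients: [6, 3, 5, 5]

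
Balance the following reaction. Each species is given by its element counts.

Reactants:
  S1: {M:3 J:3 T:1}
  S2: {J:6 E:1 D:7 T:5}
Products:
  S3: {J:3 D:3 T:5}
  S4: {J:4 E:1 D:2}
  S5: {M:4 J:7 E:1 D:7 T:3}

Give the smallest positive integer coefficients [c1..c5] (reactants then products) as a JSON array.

M: 4·3+6·0 = 12 | 5·0+3·0+3·4 = 12
J: 4·3+6·6 = 48 | 5·3+3·4+3·7 = 48
E: 4·0+6·1 = 6 | 5·0+3·1+3·1 = 6
D: 4·0+6·7 = 42 | 5·3+3·2+3·7 = 42
T: 4·1+6·5 = 34 | 5·5+3·0+3·3 = 34
gcd(4,6,5,3,3) = 1

Coefficients: [4, 6, 5, 3, 3]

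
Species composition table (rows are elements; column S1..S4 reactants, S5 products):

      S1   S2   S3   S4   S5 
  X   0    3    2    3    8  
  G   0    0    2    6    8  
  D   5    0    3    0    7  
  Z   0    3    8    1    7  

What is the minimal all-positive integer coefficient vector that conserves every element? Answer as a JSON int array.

Coefficients: [5, 5, 1, 5, 4]

X: 5·0+5·3+1·2+5·3 = 32 | 4·8 = 32
G: 5·0+5·0+1·2+5·6 = 32 | 4·8 = 32
D: 5·5+5·0+1·3+5·0 = 28 | 4·7 = 28
Z: 5·0+5·3+1·8+5·1 = 28 | 4·7 = 28
gcd(5,5,1,5,4) = 1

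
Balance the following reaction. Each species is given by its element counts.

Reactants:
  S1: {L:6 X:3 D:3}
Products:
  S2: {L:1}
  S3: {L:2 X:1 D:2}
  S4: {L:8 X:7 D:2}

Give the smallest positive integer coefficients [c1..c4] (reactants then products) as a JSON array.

Coefficients: [4, 6, 5, 1]

L: 4·6 = 24 | 6·1+5·2+1·8 = 24
X: 4·3 = 12 | 6·0+5·1+1·7 = 12
D: 4·3 = 12 | 6·0+5·2+1·2 = 12
gcd(4,6,5,1) = 1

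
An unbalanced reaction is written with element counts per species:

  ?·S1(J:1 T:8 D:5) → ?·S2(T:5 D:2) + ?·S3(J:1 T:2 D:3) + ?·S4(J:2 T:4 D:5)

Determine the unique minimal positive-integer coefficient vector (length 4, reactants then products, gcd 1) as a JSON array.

J: 5·1 = 5 | 6·0+1·1+2·2 = 5
T: 5·8 = 40 | 6·5+1·2+2·4 = 40
D: 5·5 = 25 | 6·2+1·3+2·5 = 25
gcd(5,6,1,2) = 1

Coefficients: [5, 6, 1, 2]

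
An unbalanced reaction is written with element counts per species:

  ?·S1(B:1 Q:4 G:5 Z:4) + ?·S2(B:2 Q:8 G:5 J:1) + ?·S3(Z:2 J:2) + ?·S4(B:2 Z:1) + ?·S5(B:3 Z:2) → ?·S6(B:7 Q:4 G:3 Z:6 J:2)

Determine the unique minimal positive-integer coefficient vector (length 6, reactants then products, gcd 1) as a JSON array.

Coefficients: [1, 2, 4, 6, 6, 5]

B: 1·1+2·2+4·0+6·2+6·3 = 35 | 5·7 = 35
Q: 1·4+2·8+4·0+6·0+6·0 = 20 | 5·4 = 20
G: 1·5+2·5+4·0+6·0+6·0 = 15 | 5·3 = 15
Z: 1·4+2·0+4·2+6·1+6·2 = 30 | 5·6 = 30
J: 1·0+2·1+4·2+6·0+6·0 = 10 | 5·2 = 10
gcd(1,2,4,6,6,5) = 1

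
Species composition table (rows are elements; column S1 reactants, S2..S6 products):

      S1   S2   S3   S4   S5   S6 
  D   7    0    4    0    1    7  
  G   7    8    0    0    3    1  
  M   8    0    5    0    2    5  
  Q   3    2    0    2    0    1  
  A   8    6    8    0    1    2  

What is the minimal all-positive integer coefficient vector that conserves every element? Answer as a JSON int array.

Coefficients: [4, 1, 2, 4, 6, 2]

D: 4·7 = 28 | 1·0+2·4+4·0+6·1+2·7 = 28
G: 4·7 = 28 | 1·8+2·0+4·0+6·3+2·1 = 28
M: 4·8 = 32 | 1·0+2·5+4·0+6·2+2·5 = 32
Q: 4·3 = 12 | 1·2+2·0+4·2+6·0+2·1 = 12
A: 4·8 = 32 | 1·6+2·8+4·0+6·1+2·2 = 32
gcd(4,1,2,4,6,2) = 1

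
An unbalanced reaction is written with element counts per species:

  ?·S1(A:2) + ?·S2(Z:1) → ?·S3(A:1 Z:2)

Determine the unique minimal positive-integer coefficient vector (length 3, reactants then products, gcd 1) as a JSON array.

Coefficients: [1, 4, 2]

A: 1·2+4·0 = 2 | 2·1 = 2
Z: 1·0+4·1 = 4 | 2·2 = 4
gcd(1,4,2) = 1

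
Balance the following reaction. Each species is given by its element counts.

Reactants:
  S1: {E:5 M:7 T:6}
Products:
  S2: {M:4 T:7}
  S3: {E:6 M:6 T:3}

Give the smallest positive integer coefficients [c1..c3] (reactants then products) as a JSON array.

E: 6·5 = 30 | 3·0+5·6 = 30
M: 6·7 = 42 | 3·4+5·6 = 42
T: 6·6 = 36 | 3·7+5·3 = 36
gcd(6,3,5) = 1

Coefficients: [6, 3, 5]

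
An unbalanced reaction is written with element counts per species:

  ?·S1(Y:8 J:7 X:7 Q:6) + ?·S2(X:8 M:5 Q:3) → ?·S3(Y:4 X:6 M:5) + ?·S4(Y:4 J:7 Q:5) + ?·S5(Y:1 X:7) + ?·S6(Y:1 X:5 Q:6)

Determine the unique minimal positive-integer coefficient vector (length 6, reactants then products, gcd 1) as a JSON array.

Coefficients: [6, 4, 4, 6, 5, 3]

Y: 6·8+4·0 = 48 | 4·4+6·4+5·1+3·1 = 48
J: 6·7+4·0 = 42 | 4·0+6·7+5·0+3·0 = 42
X: 6·7+4·8 = 74 | 4·6+6·0+5·7+3·5 = 74
M: 6·0+4·5 = 20 | 4·5+6·0+5·0+3·0 = 20
Q: 6·6+4·3 = 48 | 4·0+6·5+5·0+3·6 = 48
gcd(6,4,4,6,5,3) = 1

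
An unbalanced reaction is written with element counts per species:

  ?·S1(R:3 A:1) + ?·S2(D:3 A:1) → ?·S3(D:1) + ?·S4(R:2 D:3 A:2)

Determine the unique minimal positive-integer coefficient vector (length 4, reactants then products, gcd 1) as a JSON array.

Coefficients: [2, 4, 3, 3]

R: 2·3+4·0 = 6 | 3·0+3·2 = 6
D: 2·0+4·3 = 12 | 3·1+3·3 = 12
A: 2·1+4·1 = 6 | 3·0+3·2 = 6
gcd(2,4,3,3) = 1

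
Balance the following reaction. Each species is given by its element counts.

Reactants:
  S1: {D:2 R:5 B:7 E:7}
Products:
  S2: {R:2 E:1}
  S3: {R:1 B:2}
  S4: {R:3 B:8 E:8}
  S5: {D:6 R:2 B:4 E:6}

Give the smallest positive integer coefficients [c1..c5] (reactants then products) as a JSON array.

Coefficients: [6, 6, 5, 3, 2]

D: 6·2 = 12 | 6·0+5·0+3·0+2·6 = 12
R: 6·5 = 30 | 6·2+5·1+3·3+2·2 = 30
B: 6·7 = 42 | 6·0+5·2+3·8+2·4 = 42
E: 6·7 = 42 | 6·1+5·0+3·8+2·6 = 42
gcd(6,6,5,3,2) = 1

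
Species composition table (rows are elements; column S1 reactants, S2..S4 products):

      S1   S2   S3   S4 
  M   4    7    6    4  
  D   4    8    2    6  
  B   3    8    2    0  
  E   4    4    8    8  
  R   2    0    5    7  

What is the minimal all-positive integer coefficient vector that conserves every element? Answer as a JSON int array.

Coefficients: [6, 2, 1, 1]

M: 6·4 = 24 | 2·7+1·6+1·4 = 24
D: 6·4 = 24 | 2·8+1·2+1·6 = 24
B: 6·3 = 18 | 2·8+1·2+1·0 = 18
E: 6·4 = 24 | 2·4+1·8+1·8 = 24
R: 6·2 = 12 | 2·0+1·5+1·7 = 12
gcd(6,2,1,1) = 1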